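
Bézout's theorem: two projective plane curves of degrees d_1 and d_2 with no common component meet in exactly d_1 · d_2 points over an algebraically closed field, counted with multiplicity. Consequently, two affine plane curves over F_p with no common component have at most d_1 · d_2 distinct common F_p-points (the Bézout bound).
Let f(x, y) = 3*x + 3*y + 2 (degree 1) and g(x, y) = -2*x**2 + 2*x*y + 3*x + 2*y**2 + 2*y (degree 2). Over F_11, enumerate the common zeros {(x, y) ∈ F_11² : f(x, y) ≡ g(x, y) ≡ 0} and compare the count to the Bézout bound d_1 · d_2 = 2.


Common zeros: ∅; count = 0; Bézout bound = 2.

deg(f) = 1, deg(g) = 2, so Bézout bound = 2.
Scan x ∈ F_11. For each x, list the y ∈ F_11 with f(x, y) ≡ 0 and those with g(x, y) ≡ 0 (mod 11); the common zeros in that column are the intersection.
  x = 0: f ≡ 0 at y ∈ {3}; g ≡ 0 at y ∈ {0, 10}; common: ∅.
  x = 1: f ≡ 0 at y ∈ {2}; g ≡ 0 at y ∈ ∅; common: ∅.
  x = 2: f ≡ 0 at y ∈ {1}; g ≡ 0 at y ∈ ∅; common: ∅.
  x = 3: f ≡ 0 at y ∈ {0}; g ≡ 0 at y ∈ {3, 4}; common: ∅.
  x = 4: f ≡ 0 at y ∈ {10}; g ≡ 0 at y ∈ ∅; common: ∅.
  x = 5: f ≡ 0 at y ∈ {9}; g ≡ 0 at y ∈ ∅; common: ∅.
  x = 6: f ≡ 0 at y ∈ {8}; g ≡ 0 at y ∈ {5, 10}; common: ∅.
  x = 7: f ≡ 0 at y ∈ {7}; g ≡ 0 at y ∈ {0, 3}; common: ∅.
  x = 8: f ≡ 0 at y ∈ {6}; g ≡ 0 at y ∈ {4, 9}; common: ∅.
  x = 9: f ≡ 0 at y ∈ {5}; g ≡ 0 at y ∈ ∅; common: ∅.
  x = 10: f ≡ 0 at y ∈ {4}; g ≡ 0 at y ∈ ∅; common: ∅.
Collecting: common zeros = ∅, so the count is 0.
Comparison with the Bézout bound: 0 ≤ 2 = deg(f)·deg(g), as expected for curves with no common component (the affine F_11-count falls short of the bound because intersections may lie at infinity, over extension fields, or carry multiplicity).


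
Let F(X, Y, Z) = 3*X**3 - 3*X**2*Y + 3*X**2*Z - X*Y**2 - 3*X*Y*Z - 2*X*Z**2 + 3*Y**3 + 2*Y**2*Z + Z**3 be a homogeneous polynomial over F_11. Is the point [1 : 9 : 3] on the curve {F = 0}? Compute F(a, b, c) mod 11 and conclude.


F(1,9,3) ≡ 8 (mod 11); P is NOT on the curve.

Evaluate F(1, 9, 3) term-by-term (mod 11).
  3*X**3 ↦ 3·1·1·1 = 3
  -3*X**2*Y ↦ -3·1·9·1 = -27
  3*X**2*Z ↦ 3·1·1·3 = 9
  -X*Y**2 ↦ -1·1·81·1 = -81
  -3*X*Y*Z ↦ -3·1·9·3 = -81
  -2*X*Z**2 ↦ -2·1·1·9 = -18
  3*Y**3 ↦ 3·1·729·1 = 2187
  2*Y**2*Z ↦ 2·1·81·3 = 486
  Z**3 ↦ 1·1·1·27 = 27
Sum: F(1, 9, 3) = (3) + (-27) + (9) + (-81) + (-81) + (-18) + (2187) + (486) + (27) = 2505.
Reducing mod 11: 2505 ≡ 8 (mod 11).
Since F(a, b, c) ≡ 8 ≠ 0 (mod 11), P does NOT lie on the curve.


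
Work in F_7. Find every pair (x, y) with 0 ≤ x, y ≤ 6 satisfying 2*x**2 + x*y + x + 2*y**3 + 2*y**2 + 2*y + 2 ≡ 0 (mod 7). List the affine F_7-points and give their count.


Affine F_7-points: {(0, 6), (1, 2), (3, 4), (5, 4), (5, 5), (6, 5)}; count = 6.

For each of the 49 pairs (x, y) ∈ F_7², evaluate f(x, y) mod 7. Record the zeros.
  x = 0: [0↦2, 1↦1, 2↦2, 3↦3, 4↦2, 5↦4, 6↦0]  zeros at y ∈ {6}
  x = 1: [0↦5, 1↦5, 2↦0, 3↦2, 4↦2, 5↦5, 6↦2]  zeros at y ∈ {2}
  x = 2: [0↦5, 1↦6, 2↦2, 3↦5, 4↦6, 5↦3, 6↦1]  zeros at y ∈ ∅
  x = 3: [0↦2, 1↦4, 2↦1, 3↦5, 4↦0, 5↦5, 6↦4]  zeros at y ∈ {4}
  x = 4: [0↦3, 1↦6, 2↦4, 3↦2, 4↦5, 5↦4, 6↦4]  zeros at y ∈ ∅
  x = 5: [0↦1, 1↦5, 2↦4, 3↦3, 4↦0, 5↦0, 6↦1]  zeros at y ∈ {4, 5}
  x = 6: [0↦3, 1↦1, 2↦1, 3↦1, 4↦6, 5↦0, 6↦2]  zeros at y ∈ {5}
Collecting zeros: affine points = {(0, 6), (1, 2), (3, 4), (5, 4), (5, 5), (6, 5)}.
Total count |C(F_7)_aff| = 6.


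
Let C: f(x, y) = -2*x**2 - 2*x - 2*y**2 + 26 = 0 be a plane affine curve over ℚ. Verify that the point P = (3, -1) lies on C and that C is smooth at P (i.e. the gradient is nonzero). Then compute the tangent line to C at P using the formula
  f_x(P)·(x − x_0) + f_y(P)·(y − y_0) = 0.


Tangent line at P: -14*x + 4*y + 46 = 0.

Step 1: f(3, -1) = 0, so P lies on C.
Step 2: partial derivatives
  f_x(x, y) = -4*x - 2, f_y(x, y) = -4*y.
  f_x(P) = -14, f_y(P) = 4 (gradient nonzero, so P is smooth).
Step 3: tangent line at P: -14·(x − 3) + 4·(y − -1) = 0.
Expanding: -14*x + 4*y + 46 = 0.


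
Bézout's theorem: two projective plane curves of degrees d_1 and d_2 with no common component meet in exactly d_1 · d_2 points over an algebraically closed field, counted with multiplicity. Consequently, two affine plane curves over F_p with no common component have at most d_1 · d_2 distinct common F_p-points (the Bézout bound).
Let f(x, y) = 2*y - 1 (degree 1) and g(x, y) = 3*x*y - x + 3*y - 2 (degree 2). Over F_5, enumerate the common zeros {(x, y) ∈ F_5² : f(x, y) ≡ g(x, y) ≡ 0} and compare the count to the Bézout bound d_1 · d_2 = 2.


Common zeros: {(1, 3)}; count = 1; Bézout bound = 2.

deg(f) = 1, deg(g) = 2, so Bézout bound = 2.
Scan x ∈ F_5. For each x, list the y ∈ F_5 with f(x, y) ≡ 0 and those with g(x, y) ≡ 0 (mod 5); the common zeros in that column are the intersection.
  x = 0: f ≡ 0 at y ∈ {3}; g ≡ 0 at y ∈ {4}; common: ∅.
  x = 1: f ≡ 0 at y ∈ {3}; g ≡ 0 at y ∈ {3}; common: {3}.
  x = 2: f ≡ 0 at y ∈ {3}; g ≡ 0 at y ∈ {1}; common: ∅.
  x = 3: f ≡ 0 at y ∈ {3}; g ≡ 0 at y ∈ {0}; common: ∅.
  x = 4: f ≡ 0 at y ∈ {3}; g ≡ 0 at y ∈ ∅; common: ∅.
Collecting: common zeros = {(1, 3)}, so the count is 1.
Comparison with the Bézout bound: 1 ≤ 2 = deg(f)·deg(g), as expected for curves with no common component (the affine F_5-count falls short of the bound because intersections may lie at infinity, over extension fields, or carry multiplicity).


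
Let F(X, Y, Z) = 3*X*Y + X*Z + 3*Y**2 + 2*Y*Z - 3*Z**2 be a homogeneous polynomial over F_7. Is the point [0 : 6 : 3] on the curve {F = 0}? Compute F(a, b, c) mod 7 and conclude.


F(0,6,3) ≡ 5 (mod 7); P is NOT on the curve.

Evaluate F(0, 6, 3) term-by-term (mod 7).
  3*X*Y ↦ 3·0·6·1 = 0
  X*Z ↦ 1·0·1·3 = 0
  3*Y**2 ↦ 3·1·36·1 = 108
  2*Y*Z ↦ 2·1·6·3 = 36
  -3*Z**2 ↦ -3·1·1·9 = -27
Sum: F(0, 6, 3) = (0) + (0) + (108) + (36) + (-27) = 117.
Reducing mod 7: 117 ≡ 5 (mod 7).
Since F(a, b, c) ≡ 5 ≠ 0 (mod 7), P does NOT lie on the curve.


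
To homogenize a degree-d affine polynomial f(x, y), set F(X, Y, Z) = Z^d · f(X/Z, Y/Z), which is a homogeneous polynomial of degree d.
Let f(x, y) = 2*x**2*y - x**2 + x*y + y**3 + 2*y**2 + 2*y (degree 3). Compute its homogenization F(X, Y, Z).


F(X, Y, Z) = 2*X**2*Y - X**2*Z + X*Y*Z + Y**3 + 2*Y**2*Z + 2*Y*Z**2

deg(f) = 3.
Substitute x = X/Z, y = Y/Z into f, then multiply by Z^3.
  monomial 2·x^2·y^1 ↦ 2·X^2·Y^1·Z^0.
  monomial -1·x^2·y^0 ↦ -1·X^2·Y^0·Z^1.
  monomial 1·x^1·y^1 ↦ 1·X^1·Y^1·Z^1.
  monomial 1·x^0·y^3 ↦ 1·X^0·Y^3·Z^0.
  monomial 2·x^0·y^2 ↦ 2·X^0·Y^2·Z^1.
  monomial 2·x^0·y^1 ↦ 2·X^0·Y^1·Z^2.
Collecting: F(X, Y, Z) = 2*X**2*Y - X**2*Z + X*Y*Z + Y**3 + 2*Y**2*Z + 2*Y*Z**2.


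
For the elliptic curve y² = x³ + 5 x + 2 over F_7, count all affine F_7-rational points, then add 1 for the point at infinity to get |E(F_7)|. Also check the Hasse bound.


Affine points = {(0, 3), (0, 4), (1, 1), (1, 6), (3, 3), (3, 4), (4, 3), (4, 4)}; affine count = 8; |E(F_7)| = 9.

Discriminant check: Δ ∝ 4a³ + 27b² = 4·5³ + 27·2² = 4·125 + 27·4 ≡ 6 (mod 7). Nonzero ⇒ E is nonsingular.
For each x ∈ F_7, compute rhs = x³ + 5·x + 2 mod 7, then count y ∈ F_7 with y² ≡ rhs.
  x = 0: rhs = 2, matching y values: 3, 4 (2 points).
  x = 1: rhs = 1, matching y values: 1, 6 (2 points).
  x = 2: rhs = 6, matching y values: none (0 points).
  x = 3: rhs = 2, matching y values: 3, 4 (2 points).
  x = 4: rhs = 2, matching y values: 3, 4 (2 points).
  x = 5: rhs = 5, matching y values: none (0 points).
  x = 6: rhs = 3, matching y values: none (0 points).
Total affine count: 8.
Full point count |E(F_7)| = 8 + 1 = 9.
Hasse bound: |9 − (7+1)| = |1| = 1 ≤ 2√7 ≈ 5.2915 ✓.


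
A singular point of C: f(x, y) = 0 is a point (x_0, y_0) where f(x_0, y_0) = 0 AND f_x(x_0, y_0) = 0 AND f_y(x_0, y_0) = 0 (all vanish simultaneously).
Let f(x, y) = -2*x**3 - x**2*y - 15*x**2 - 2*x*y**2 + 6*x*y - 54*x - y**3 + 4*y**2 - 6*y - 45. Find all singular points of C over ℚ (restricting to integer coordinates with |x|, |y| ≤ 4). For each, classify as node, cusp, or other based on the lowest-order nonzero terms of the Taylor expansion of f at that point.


Singular points: {(-3, 3)}; classification: cusp.

Compute partial derivatives:
  f_x = -6*x**2 - 2*x*y - 30*x - 2*y**2 + 6*y - 54.
  f_y = -x**2 - 4*x*y + 6*x - 3*y**2 + 8*y - 6.
Scan x_0 ∈ {−4, ..., 4}. For each x_0, f_y(x_0, y) is a polynomial in y; find its integer roots y ∈ {−4, ..., 4}, then test f_x and f at those candidates.
  x = -4: f_y(-4, y) = -3*y**2 + 24*y - 46; no integer root y with |y| ≤ 4.
  x = -3: f_y(-3, y) = -3*y**2 + 20*y - 33; vanishes at y ∈ {3}. (-3, 3): f_x = 0, f = 0 — SINGULAR.
  x = -2: f_y(-2, y) = -3*y**2 + 16*y - 22; no integer root y with |y| ≤ 4.
  x = -1: f_y(-1, y) = -3*y**2 + 12*y - 13; no integer root y with |y| ≤ 4.
  x = 0: f_y(0, y) = -3*y**2 + 8*y - 6; no integer root y with |y| ≤ 4.
  x = 1: f_y(1, y) = -3*y**2 + 4*y - 1; vanishes at y ∈ {1}. (1, 1): f_x = -88 ≠ 0.
  x = 2: f_y(2, y) = 2 - 3*y**2; no integer root y with |y| ≤ 4.
  x = 3: f_y(3, y) = -3*y**2 - 4*y + 3; no integer root y with |y| ≤ 4.
  x = 4: f_y(4, y) = -3*y**2 - 8*y + 2; no integer root y with |y| ≤ 4.
Only singular point on the grid: (-3, 3).
Classify: substitute x = -3 + u, y = 3 + v and expand: f = -2*u**3 - u**2*v - 2*u*v**2 - v**3 + v**2.
No constant or linear terms (consistent with a singular point). Quadratic part: v**2. Cubic part: -2*u**3 - u**2*v - 2*u*v**2 - v**3.
The quadratic part v**2 is a perfect square, so there is a single (double) tangent line v = 0, i.e. y = 3. Restricting the cubic part to that line (v = 0) leaves -2*u**3 ≠ 0, so f is not divisible by v and the branch is v² ≈ 2*u**3 to lowest order — this is a cusp.
Classification: cusp.


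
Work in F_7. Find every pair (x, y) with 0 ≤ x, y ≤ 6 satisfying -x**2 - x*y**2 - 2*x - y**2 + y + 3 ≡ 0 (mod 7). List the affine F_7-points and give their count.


Affine F_7-points: {(1, 0), (1, 4), (2, 1), (2, 4), (4, 0), (4, 3), (6, 3)}; count = 7.

For each of the 49 pairs (x, y) ∈ F_7², evaluate f(x, y) mod 7. Record the zeros.
  x = 0: [0↦3, 1↦3, 2↦1, 3↦4, 4↦5, 5↦4, 6↦1]  zeros at y ∈ ∅
  x = 1: [0↦0, 1↦6, 2↦1, 3↦6, 4↦0, 5↦4, 6↦4]  zeros at y ∈ {0, 4}
  x = 2: [0↦2, 1↦0, 2↦6, 3↦6, 4↦0, 5↦2, 6↦5]  zeros at y ∈ {1, 4}
  x = 3: [0↦2, 1↦6, 2↦2, 3↦4, 4↦5, 5↦5, 6↦4]  zeros at y ∈ ∅
  x = 4: [0↦0, 1↦3, 2↦3, 3↦0, 4↦1, 5↦6, 6↦1]  zeros at y ∈ {0, 3}
  x = 5: [0↦3, 1↦5, 2↦2, 3↦1, 4↦2, 5↦5, 6↦3]  zeros at y ∈ ∅
  x = 6: [0↦4, 1↦5, 2↦6, 3↦0, 4↦1, 5↦2, 6↦3]  zeros at y ∈ {3}
Collecting zeros: affine points = {(1, 0), (1, 4), (2, 1), (2, 4), (4, 0), (4, 3), (6, 3)}.
Total count |C(F_7)_aff| = 7.


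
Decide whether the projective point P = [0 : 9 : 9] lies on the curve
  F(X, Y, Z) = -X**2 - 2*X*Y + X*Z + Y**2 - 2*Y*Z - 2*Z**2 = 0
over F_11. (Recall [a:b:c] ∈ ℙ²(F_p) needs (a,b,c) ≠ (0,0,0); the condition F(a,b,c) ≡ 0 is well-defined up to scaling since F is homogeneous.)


F(0,9,9) ≡ 10 (mod 11); P is NOT on the curve.

Evaluate F(0, 9, 9) term-by-term (mod 11).
  -X**2 ↦ -1·0·1·1 = 0
  -2*X*Y ↦ -2·0·9·1 = 0
  X*Z ↦ 1·0·1·9 = 0
  Y**2 ↦ 1·1·81·1 = 81
  -2*Y*Z ↦ -2·1·9·9 = -162
  -2*Z**2 ↦ -2·1·1·81 = -162
Sum: F(0, 9, 9) = (0) + (0) + (0) + (81) + (-162) + (-162) = -243.
Reducing mod 11: -243 ≡ 10 (mod 11).
Since F(a, b, c) ≡ 10 ≠ 0 (mod 11), P does NOT lie on the curve.


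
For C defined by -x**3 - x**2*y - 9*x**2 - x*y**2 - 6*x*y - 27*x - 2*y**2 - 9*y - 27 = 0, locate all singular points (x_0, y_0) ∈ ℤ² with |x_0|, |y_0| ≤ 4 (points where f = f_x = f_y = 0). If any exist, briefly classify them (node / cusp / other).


Singular points: {(-3, 0)}; classification: cusp.

Compute partial derivatives:
  f_x = -3*x**2 - 2*x*y - 18*x - y**2 - 6*y - 27.
  f_y = -x**2 - 2*x*y - 6*x - 4*y - 9.
Scan x_0 ∈ {−4, ..., 4}. For each x_0, f_y(x_0, y) is a polynomial in y; find its integer roots y ∈ {−4, ..., 4}, then test f_x and f at those candidates.
  x = -4: f_y(-4, y) = 4*y - 1; no integer root y with |y| ≤ 4.
  x = -3: f_y(-3, y) = 2*y; vanishes at y ∈ {0}. (-3, 0): f_x = 0, f = 0 — SINGULAR.
  x = -2: f_y(-2, y) = -1; no integer root y with |y| ≤ 4.
  x = -1: f_y(-1, y) = -2*y - 4; vanishes at y ∈ {-2}. (-1, -2): f_x = -8 ≠ 0.
  x = 0: f_y(0, y) = -4*y - 9; no integer root y with |y| ≤ 4.
  x = 1: f_y(1, y) = -6*y - 16; no integer root y with |y| ≤ 4.
  x = 2: f_y(2, y) = -8*y - 25; no integer root y with |y| ≤ 4.
  x = 3: f_y(3, y) = -10*y - 36; no integer root y with |y| ≤ 4.
  x = 4: f_y(4, y) = -12*y - 49; no integer root y with |y| ≤ 4.
Only singular point on the grid: (-3, 0).
Classify: substitute x = -3 + u, y = 0 + v and expand: f = -u**3 - u**2*v - u*v**2 + v**2.
No constant or linear terms (consistent with a singular point). Quadratic part: v**2. Cubic part: -u**3 - u**2*v - u*v**2.
The quadratic part v**2 is a perfect square, so there is a single (double) tangent line v = 0, i.e. y = 0. Restricting the cubic part to that line (v = 0) leaves -u**3 ≠ 0, so f is not divisible by v and the branch is v² ≈ u**3 to lowest order — this is a cusp.
Classification: cusp.


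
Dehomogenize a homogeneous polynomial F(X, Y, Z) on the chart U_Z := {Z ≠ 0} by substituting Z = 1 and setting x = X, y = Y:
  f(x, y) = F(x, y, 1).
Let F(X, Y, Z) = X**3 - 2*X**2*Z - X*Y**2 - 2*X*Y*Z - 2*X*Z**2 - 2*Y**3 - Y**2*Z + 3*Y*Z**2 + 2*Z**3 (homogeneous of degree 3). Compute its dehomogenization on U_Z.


f(x, y) = x**3 - 2*x**2 - x*y**2 - 2*x*y - 2*x - 2*y**3 - y**2 + 3*y + 2

On U_Z we set Z = 1. Each monomial c·X^i·Y^j·Z^k in F becomes c·x^i·y^j·1^k = c·x^i·y^j.
Substituting Z = 1: F(X, Y, 1) = x**3 - 2*x**2 - x*y**2 - 2*x*y - 2*x - 2*y**3 - y**2 + 3*y + 2.
Note: deg(f) ≤ deg(F) = 3; strict inequality happens when F is divisible by Z (lost terms).


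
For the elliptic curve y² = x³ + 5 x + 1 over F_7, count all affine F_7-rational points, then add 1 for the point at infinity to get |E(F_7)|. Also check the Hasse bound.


Affine points = {(0, 1), (0, 6), (1, 0), (3, 1), (3, 6), (4, 1), (4, 6), (5, 2), (5, 5), (6, 3), (6, 4)}; affine count = 11; |E(F_7)| = 12.

Discriminant check: Δ ∝ 4a³ + 27b² = 4·5³ + 27·1² = 4·125 + 27·1 ≡ 2 (mod 7). Nonzero ⇒ E is nonsingular.
For each x ∈ F_7, compute rhs = x³ + 5·x + 1 mod 7, then count y ∈ F_7 with y² ≡ rhs.
  x = 0: rhs = 1, matching y values: 1, 6 (2 points).
  x = 1: rhs = 0, matching y values: 0 (1 points).
  x = 2: rhs = 5, matching y values: none (0 points).
  x = 3: rhs = 1, matching y values: 1, 6 (2 points).
  x = 4: rhs = 1, matching y values: 1, 6 (2 points).
  x = 5: rhs = 4, matching y values: 2, 5 (2 points).
  x = 6: rhs = 2, matching y values: 3, 4 (2 points).
Total affine count: 11.
Full point count |E(F_7)| = 11 + 1 = 12.
Hasse bound: |12 − (7+1)| = |4| = 4 ≤ 2√7 ≈ 5.2915 ✓.


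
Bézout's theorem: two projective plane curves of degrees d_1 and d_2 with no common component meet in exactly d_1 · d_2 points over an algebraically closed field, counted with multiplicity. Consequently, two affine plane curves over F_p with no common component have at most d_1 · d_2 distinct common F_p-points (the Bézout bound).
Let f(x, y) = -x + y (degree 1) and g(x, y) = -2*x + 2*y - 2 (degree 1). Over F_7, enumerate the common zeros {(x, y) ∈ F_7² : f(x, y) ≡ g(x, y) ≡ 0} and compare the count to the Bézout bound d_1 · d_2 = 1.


Common zeros: ∅; count = 0; Bézout bound = 1.

deg(f) = 1, deg(g) = 1, so Bézout bound = 1.
Scan x ∈ F_7. For each x, list the y ∈ F_7 with f(x, y) ≡ 0 and those with g(x, y) ≡ 0 (mod 7); the common zeros in that column are the intersection.
  x = 0: f ≡ 0 at y ∈ {0}; g ≡ 0 at y ∈ {1}; common: ∅.
  x = 1: f ≡ 0 at y ∈ {1}; g ≡ 0 at y ∈ {2}; common: ∅.
  x = 2: f ≡ 0 at y ∈ {2}; g ≡ 0 at y ∈ {3}; common: ∅.
  x = 3: f ≡ 0 at y ∈ {3}; g ≡ 0 at y ∈ {4}; common: ∅.
  x = 4: f ≡ 0 at y ∈ {4}; g ≡ 0 at y ∈ {5}; common: ∅.
  x = 5: f ≡ 0 at y ∈ {5}; g ≡ 0 at y ∈ {6}; common: ∅.
  x = 6: f ≡ 0 at y ∈ {6}; g ≡ 0 at y ∈ {0}; common: ∅.
Collecting: common zeros = ∅, so the count is 0.
Comparison with the Bézout bound: 0 ≤ 1 = deg(f)·deg(g), as expected for curves with no common component (the affine F_7-count falls short of the bound because intersections may lie at infinity, over extension fields, or carry multiplicity).


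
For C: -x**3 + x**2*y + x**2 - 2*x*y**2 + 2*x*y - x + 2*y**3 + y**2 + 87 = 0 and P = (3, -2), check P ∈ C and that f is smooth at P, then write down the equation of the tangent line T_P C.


Tangent line at P: -46*x + 59*y + 256 = 0.

Step 1: f(3, -2) = 0, so P lies on C.
Step 2: partial derivatives
  f_x(x, y) = -3*x**2 + 2*x*y + 2*x - 2*y**2 + 2*y - 1, f_y(x, y) = x**2 - 4*x*y + 2*x + 6*y**2 + 2*y.
  f_x(P) = -46, f_y(P) = 59 (gradient nonzero, so P is smooth).
Step 3: tangent line at P: -46·(x − 3) + 59·(y − -2) = 0.
Expanding: -46*x + 59*y + 256 = 0.


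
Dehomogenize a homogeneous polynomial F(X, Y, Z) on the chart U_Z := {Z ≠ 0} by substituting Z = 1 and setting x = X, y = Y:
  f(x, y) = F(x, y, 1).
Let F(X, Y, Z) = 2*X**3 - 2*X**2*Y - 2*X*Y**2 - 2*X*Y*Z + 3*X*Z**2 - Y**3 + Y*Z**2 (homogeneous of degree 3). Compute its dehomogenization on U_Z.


f(x, y) = 2*x**3 - 2*x**2*y - 2*x*y**2 - 2*x*y + 3*x - y**3 + y

On U_Z we set Z = 1. Each monomial c·X^i·Y^j·Z^k in F becomes c·x^i·y^j·1^k = c·x^i·y^j.
Substituting Z = 1: F(X, Y, 1) = 2*x**3 - 2*x**2*y - 2*x*y**2 - 2*x*y + 3*x - y**3 + y.
Note: deg(f) ≤ deg(F) = 3; strict inequality happens when F is divisible by Z (lost terms).


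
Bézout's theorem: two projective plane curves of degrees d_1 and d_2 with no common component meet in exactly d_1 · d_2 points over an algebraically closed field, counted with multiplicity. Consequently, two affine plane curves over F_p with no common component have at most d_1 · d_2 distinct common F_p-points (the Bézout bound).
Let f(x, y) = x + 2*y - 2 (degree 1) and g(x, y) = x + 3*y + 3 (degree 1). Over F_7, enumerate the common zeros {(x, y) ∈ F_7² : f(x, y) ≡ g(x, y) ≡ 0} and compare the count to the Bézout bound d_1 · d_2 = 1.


Common zeros: {(5, 2)}; count = 1; Bézout bound = 1.

deg(f) = 1, deg(g) = 1, so Bézout bound = 1.
Scan x ∈ F_7. For each x, list the y ∈ F_7 with f(x, y) ≡ 0 and those with g(x, y) ≡ 0 (mod 7); the common zeros in that column are the intersection.
  x = 0: f ≡ 0 at y ∈ {1}; g ≡ 0 at y ∈ {6}; common: ∅.
  x = 1: f ≡ 0 at y ∈ {4}; g ≡ 0 at y ∈ {1}; common: ∅.
  x = 2: f ≡ 0 at y ∈ {0}; g ≡ 0 at y ∈ {3}; common: ∅.
  x = 3: f ≡ 0 at y ∈ {3}; g ≡ 0 at y ∈ {5}; common: ∅.
  x = 4: f ≡ 0 at y ∈ {6}; g ≡ 0 at y ∈ {0}; common: ∅.
  x = 5: f ≡ 0 at y ∈ {2}; g ≡ 0 at y ∈ {2}; common: {2}.
  x = 6: f ≡ 0 at y ∈ {5}; g ≡ 0 at y ∈ {4}; common: ∅.
Collecting: common zeros = {(5, 2)}, so the count is 1.
Comparison with the Bézout bound: 1 ≤ 1 = deg(f)·deg(g), as expected for curves with no common component (the bound is attained).


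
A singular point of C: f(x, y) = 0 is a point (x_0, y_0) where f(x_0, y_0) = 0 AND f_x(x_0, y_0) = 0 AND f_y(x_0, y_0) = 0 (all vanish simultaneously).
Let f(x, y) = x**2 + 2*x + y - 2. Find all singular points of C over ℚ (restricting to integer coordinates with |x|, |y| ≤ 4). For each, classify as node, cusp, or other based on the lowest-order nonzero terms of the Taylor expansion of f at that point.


No singular points in the scanned grid; C is smooth there.

Compute partial derivatives:
  f_x = 2*x + 2.
  f_y = 1.
f_y = 1 is a nonzero constant, so f_y never vanishes: no point (x, y) can satisfy f = f_x = f_y = 0. In particular no (x, y) ∈ {−4, ..., 4}² is singular; the curve is smooth.


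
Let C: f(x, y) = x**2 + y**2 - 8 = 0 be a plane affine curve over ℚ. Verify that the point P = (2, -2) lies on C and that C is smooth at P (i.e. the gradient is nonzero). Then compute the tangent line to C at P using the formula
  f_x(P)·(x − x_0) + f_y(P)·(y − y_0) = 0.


Tangent line at P: 4*x - 4*y - 16 = 0.

Step 1: f(2, -2) = 0, so P lies on C.
Step 2: partial derivatives
  f_x(x, y) = 2*x, f_y(x, y) = 2*y.
  f_x(P) = 4, f_y(P) = -4 (gradient nonzero, so P is smooth).
Step 3: tangent line at P: 4·(x − 2) + -4·(y − -2) = 0.
Expanding: 4*x - 4*y - 16 = 0.


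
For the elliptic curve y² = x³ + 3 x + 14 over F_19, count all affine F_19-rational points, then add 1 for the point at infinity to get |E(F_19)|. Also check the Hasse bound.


Affine points = {(2, 3), (2, 16), (6, 1), (6, 18), (7, 6), (7, 13), (12, 7), (12, 12), (14, 8), (14, 11), (16, 4), (16, 15), (17, 0)}; affine count = 13; |E(F_19)| = 14.

Discriminant check: Δ ∝ 4a³ + 27b² = 4·3³ + 27·14² = 4·27 + 27·196 ≡ 4 (mod 19). Nonzero ⇒ E is nonsingular.
For each x ∈ F_19, compute rhs = x³ + 3·x + 14 mod 19, then count y ∈ F_19 with y² ≡ rhs.
  x = 0: rhs = 14, matching y values: none (0 points).
  x = 1: rhs = 18, matching y values: none (0 points).
  x = 2: rhs = 9, matching y values: 3, 16 (2 points).
  x = 3: rhs = 12, matching y values: none (0 points).
  x = 4: rhs = 14, matching y values: none (0 points).
  x = 5: rhs = 2, matching y values: none (0 points).
  x = 6: rhs = 1, matching y values: 1, 18 (2 points).
  x = 7: rhs = 17, matching y values: 6, 13 (2 points).
  x = 8: rhs = 18, matching y values: none (0 points).
  x = 9: rhs = 10, matching y values: none (0 points).
  x = 10: rhs = 18, matching y values: none (0 points).
  x = 11: rhs = 10, matching y values: none (0 points).
  x = 12: rhs = 11, matching y values: 7, 12 (2 points).
  x = 13: rhs = 8, matching y values: none (0 points).
  x = 14: rhs = 7, matching y values: 8, 11 (2 points).
  x = 15: rhs = 14, matching y values: none (0 points).
  x = 16: rhs = 16, matching y values: 4, 15 (2 points).
  x = 17: rhs = 0, matching y values: 0 (1 points).
  x = 18: rhs = 10, matching y values: none (0 points).
Total affine count: 13.
Full point count |E(F_19)| = 13 + 1 = 14.
Hasse bound: |14 − (19+1)| = |-6| = 6 ≤ 2√19 ≈ 8.7178 ✓.


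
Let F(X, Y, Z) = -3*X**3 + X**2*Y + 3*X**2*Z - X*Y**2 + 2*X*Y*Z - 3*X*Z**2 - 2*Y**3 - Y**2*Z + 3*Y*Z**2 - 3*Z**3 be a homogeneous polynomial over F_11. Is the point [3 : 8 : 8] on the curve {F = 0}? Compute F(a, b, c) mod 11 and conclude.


F(3,8,8) ≡ 3 (mod 11); P is NOT on the curve.

Evaluate F(3, 8, 8) term-by-term (mod 11).
  -3*X**3 ↦ -3·27·1·1 = -81
  X**2*Y ↦ 1·9·8·1 = 72
  3*X**2*Z ↦ 3·9·1·8 = 216
  -X*Y**2 ↦ -1·3·64·1 = -192
  2*X*Y*Z ↦ 2·3·8·8 = 384
  -3*X*Z**2 ↦ -3·3·1·64 = -576
  -2*Y**3 ↦ -2·1·512·1 = -1024
  -Y**2*Z ↦ -1·1·64·8 = -512
  3*Y*Z**2 ↦ 3·1·8·64 = 1536
  -3*Z**3 ↦ -3·1·1·512 = -1536
Sum: F(3, 8, 8) = (-81) + (72) + (216) + (-192) + (384) + (-576) + (-1024) + (-512) + (1536) + (-1536) = -1713.
Reducing mod 11: -1713 ≡ 3 (mod 11).
Since F(a, b, c) ≡ 3 ≠ 0 (mod 11), P does NOT lie on the curve.


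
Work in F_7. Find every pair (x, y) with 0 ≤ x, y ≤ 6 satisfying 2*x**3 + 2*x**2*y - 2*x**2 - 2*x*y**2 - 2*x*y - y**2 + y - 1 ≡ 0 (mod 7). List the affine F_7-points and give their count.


Affine F_7-points: {(0, 3), (0, 5), (2, 0), (2, 1), (3, 0), (5, 6)}; count = 6.

For each of the 49 pairs (x, y) ∈ F_7², evaluate f(x, y) mod 7. Record the zeros.
  x = 0: [0↦6, 1↦6, 2↦4, 3↦0, 4↦1, 5↦0, 6↦4]  zeros at y ∈ {3, 5}
  x = 1: [0↦6, 1↦4, 2↦3, 3↦3, 4↦4, 5↦6, 6↦2]  zeros at y ∈ ∅
  x = 2: [0↦0, 1↦0, 2↦4, 3↦5, 4↦3, 5↦5, 6↦4]  zeros at y ∈ {0, 1}
  x = 3: [0↦0, 1↦6, 2↦5, 3↦4, 4↦3, 5↦2, 6↦1]  zeros at y ∈ {0}
  x = 4: [0↦4, 1↦6, 2↦4, 3↦5, 4↦2, 5↦2, 6↦5]  zeros at y ∈ ∅
  x = 5: [0↦3, 1↦5, 2↦6, 3↦6, 4↦5, 5↦3, 6↦0]  zeros at y ∈ {6}
  x = 6: [0↦2, 1↦1, 2↦2, 3↦5, 4↦3, 5↦3, 6↦5]  zeros at y ∈ ∅
Collecting zeros: affine points = {(0, 3), (0, 5), (2, 0), (2, 1), (3, 0), (5, 6)}.
Total count |C(F_7)_aff| = 6.


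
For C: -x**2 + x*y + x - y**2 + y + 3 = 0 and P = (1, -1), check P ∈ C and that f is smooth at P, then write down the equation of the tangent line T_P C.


Tangent line at P: -2*x + 4*y + 6 = 0.

Step 1: f(1, -1) = 0, so P lies on C.
Step 2: partial derivatives
  f_x(x, y) = -2*x + y + 1, f_y(x, y) = x - 2*y + 1.
  f_x(P) = -2, f_y(P) = 4 (gradient nonzero, so P is smooth).
Step 3: tangent line at P: -2·(x − 1) + 4·(y − -1) = 0.
Expanding: -2*x + 4*y + 6 = 0.


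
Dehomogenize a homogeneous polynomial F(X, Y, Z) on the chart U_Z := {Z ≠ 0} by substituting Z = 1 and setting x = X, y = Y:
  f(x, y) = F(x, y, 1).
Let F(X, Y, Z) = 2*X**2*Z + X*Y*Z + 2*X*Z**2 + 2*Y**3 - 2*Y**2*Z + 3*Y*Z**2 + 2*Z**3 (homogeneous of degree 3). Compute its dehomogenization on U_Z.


f(x, y) = 2*x**2 + x*y + 2*x + 2*y**3 - 2*y**2 + 3*y + 2

On U_Z we set Z = 1. Each monomial c·X^i·Y^j·Z^k in F becomes c·x^i·y^j·1^k = c·x^i·y^j.
Substituting Z = 1: F(X, Y, 1) = 2*x**2 + x*y + 2*x + 2*y**3 - 2*y**2 + 3*y + 2.
Note: deg(f) ≤ deg(F) = 3; strict inequality happens when F is divisible by Z (lost terms).


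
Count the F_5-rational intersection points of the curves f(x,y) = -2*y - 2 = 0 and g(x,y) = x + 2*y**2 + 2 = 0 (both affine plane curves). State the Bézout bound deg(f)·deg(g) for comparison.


Common zeros: {(1, 4)}; count = 1; Bézout bound = 2.

deg(f) = 1, deg(g) = 2, so Bézout bound = 2.
Scan x ∈ F_5. For each x, list the y ∈ F_5 with f(x, y) ≡ 0 and those with g(x, y) ≡ 0 (mod 5); the common zeros in that column are the intersection.
  x = 0: f ≡ 0 at y ∈ {4}; g ≡ 0 at y ∈ {2, 3}; common: ∅.
  x = 1: f ≡ 0 at y ∈ {4}; g ≡ 0 at y ∈ {1, 4}; common: {4}.
  x = 2: f ≡ 0 at y ∈ {4}; g ≡ 0 at y ∈ ∅; common: ∅.
  x = 3: f ≡ 0 at y ∈ {4}; g ≡ 0 at y ∈ {0}; common: ∅.
  x = 4: f ≡ 0 at y ∈ {4}; g ≡ 0 at y ∈ ∅; common: ∅.
Collecting: common zeros = {(1, 4)}, so the count is 1.
Comparison with the Bézout bound: 1 ≤ 2 = deg(f)·deg(g), as expected for curves with no common component (the affine F_5-count falls short of the bound because intersections may lie at infinity, over extension fields, or carry multiplicity).


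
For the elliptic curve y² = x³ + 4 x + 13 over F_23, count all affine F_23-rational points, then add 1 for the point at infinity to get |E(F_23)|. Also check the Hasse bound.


Affine points = {(0, 6), (0, 17), (1, 8), (1, 15), (2, 11), (2, 12), (3, 11), (3, 12), (4, 1), (4, 22), (6, 0), (7, 4), (7, 19), (10, 8), (10, 15), (11, 10), (11, 13), (12, 8), (12, 15), (13, 10), (13, 13), (17, 7), (17, 16), (18, 11), (18, 12), (19, 5), (19, 18), (22, 10), (22, 13)}; affine count = 29; |E(F_23)| = 30.

Discriminant check: Δ ∝ 4a³ + 27b² = 4·4³ + 27·13² = 4·64 + 27·169 ≡ 12 (mod 23). Nonzero ⇒ E is nonsingular.
For each x ∈ F_23, compute rhs = x³ + 4·x + 13 mod 23, then count y ∈ F_23 with y² ≡ rhs.
  x = 0: rhs = 13, matching y values: 6, 17 (2 points).
  x = 1: rhs = 18, matching y values: 8, 15 (2 points).
  x = 2: rhs = 6, matching y values: 11, 12 (2 points).
  x = 3: rhs = 6, matching y values: 11, 12 (2 points).
  x = 4: rhs = 1, matching y values: 1, 22 (2 points).
  x = 5: rhs = 20, matching y values: none (0 points).
  x = 6: rhs = 0, matching y values: 0 (1 points).
  x = 7: rhs = 16, matching y values: 4, 19 (2 points).
  x = 8: rhs = 5, matching y values: none (0 points).
  x = 9: rhs = 19, matching y values: none (0 points).
  x = 10: rhs = 18, matching y values: 8, 15 (2 points).
  x = 11: rhs = 8, matching y values: 10, 13 (2 points).
  x = 12: rhs = 18, matching y values: 8, 15 (2 points).
  x = 13: rhs = 8, matching y values: 10, 13 (2 points).
  x = 14: rhs = 7, matching y values: none (0 points).
  x = 15: rhs = 21, matching y values: none (0 points).
  x = 16: rhs = 10, matching y values: none (0 points).
  x = 17: rhs = 3, matching y values: 7, 16 (2 points).
  x = 18: rhs = 6, matching y values: 11, 12 (2 points).
  x = 19: rhs = 2, matching y values: 5, 18 (2 points).
  x = 20: rhs = 20, matching y values: none (0 points).
  x = 21: rhs = 20, matching y values: none (0 points).
  x = 22: rhs = 8, matching y values: 10, 13 (2 points).
Total affine count: 29.
Full point count |E(F_23)| = 29 + 1 = 30.
Hasse bound: |30 − (23+1)| = |6| = 6 ≤ 2√23 ≈ 9.5917 ✓.


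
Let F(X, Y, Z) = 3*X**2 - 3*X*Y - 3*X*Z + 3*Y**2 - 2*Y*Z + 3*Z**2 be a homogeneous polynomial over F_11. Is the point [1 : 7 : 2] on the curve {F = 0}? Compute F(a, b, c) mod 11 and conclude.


F(1,7,2) ≡ 8 (mod 11); P is NOT on the curve.

Evaluate F(1, 7, 2) term-by-term (mod 11).
  3*X**2 ↦ 3·1·1·1 = 3
  -3*X*Y ↦ -3·1·7·1 = -21
  -3*X*Z ↦ -3·1·1·2 = -6
  3*Y**2 ↦ 3·1·49·1 = 147
  -2*Y*Z ↦ -2·1·7·2 = -28
  3*Z**2 ↦ 3·1·1·4 = 12
Sum: F(1, 7, 2) = (3) + (-21) + (-6) + (147) + (-28) + (12) = 107.
Reducing mod 11: 107 ≡ 8 (mod 11).
Since F(a, b, c) ≡ 8 ≠ 0 (mod 11), P does NOT lie on the curve.


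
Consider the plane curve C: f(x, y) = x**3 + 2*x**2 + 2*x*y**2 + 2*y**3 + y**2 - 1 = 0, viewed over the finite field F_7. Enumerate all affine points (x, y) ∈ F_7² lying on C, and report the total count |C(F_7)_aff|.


Affine F_7-points: {(1, 1), (3, 3), (3, 5), (3, 6), (4, 2), (6, 0), (6, 4)}; count = 7.

For each of the 49 pairs (x, y) ∈ F_7², evaluate f(x, y) mod 7. Record the zeros.
  x = 0: [0↦6, 1↦2, 2↦5, 3↦6, 4↦3, 5↦1, 6↦5]  zeros at y ∈ ∅
  x = 1: [0↦2, 1↦0, 2↦2, 3↦6, 4↦3, 5↦5, 6↦3]  zeros at y ∈ {1}
  x = 2: [0↦1, 1↦1, 2↦2, 3↦2, 4↦6, 5↦5, 6↦4]  zeros at y ∈ ∅
  x = 3: [0↦2, 1↦4, 2↦4, 3↦0, 4↦4, 5↦0, 6↦0]  zeros at y ∈ {3, 5, 6}
  x = 4: [0↦4, 1↦1, 2↦0, 3↦6, 4↦3, 5↦3, 6↦4]  zeros at y ∈ {2}
  x = 5: [0↦6, 1↦5, 2↦3, 3↦5, 4↦2, 5↦6, 6↦1]  zeros at y ∈ ∅
  x = 6: [0↦0, 1↦1, 2↦5, 3↦3, 4↦0, 5↦1, 6↦4]  zeros at y ∈ {0, 4}
Collecting zeros: affine points = {(1, 1), (3, 3), (3, 5), (3, 6), (4, 2), (6, 0), (6, 4)}.
Total count |C(F_7)_aff| = 7.


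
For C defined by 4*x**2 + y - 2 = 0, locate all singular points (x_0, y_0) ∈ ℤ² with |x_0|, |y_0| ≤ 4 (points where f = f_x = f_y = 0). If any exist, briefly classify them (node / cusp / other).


No singular points in the scanned grid; C is smooth there.

Compute partial derivatives:
  f_x = 8*x.
  f_y = 1.
f_y = 1 is a nonzero constant, so f_y never vanishes: no point (x, y) can satisfy f = f_x = f_y = 0. In particular no (x, y) ∈ {−4, ..., 4}² is singular; the curve is smooth.


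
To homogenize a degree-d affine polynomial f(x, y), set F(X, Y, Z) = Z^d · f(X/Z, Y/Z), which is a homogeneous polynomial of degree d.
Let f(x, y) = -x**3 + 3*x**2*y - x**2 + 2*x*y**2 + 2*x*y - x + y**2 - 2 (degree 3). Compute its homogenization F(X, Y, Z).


F(X, Y, Z) = -X**3 + 3*X**2*Y - X**2*Z + 2*X*Y**2 + 2*X*Y*Z - X*Z**2 + Y**2*Z - 2*Z**3

deg(f) = 3.
Substitute x = X/Z, y = Y/Z into f, then multiply by Z^3.
  monomial -1·x^3·y^0 ↦ -1·X^3·Y^0·Z^0.
  monomial 3·x^2·y^1 ↦ 3·X^2·Y^1·Z^0.
  monomial -1·x^2·y^0 ↦ -1·X^2·Y^0·Z^1.
  monomial 2·x^1·y^2 ↦ 2·X^1·Y^2·Z^0.
  monomial 2·x^1·y^1 ↦ 2·X^1·Y^1·Z^1.
  monomial -1·x^1·y^0 ↦ -1·X^1·Y^0·Z^2.
  monomial 1·x^0·y^2 ↦ 1·X^0·Y^2·Z^1.
  monomial -2·x^0·y^0 ↦ -2·X^0·Y^0·Z^3.
Collecting: F(X, Y, Z) = -X**3 + 3*X**2*Y - X**2*Z + 2*X*Y**2 + 2*X*Y*Z - X*Z**2 + Y**2*Z - 2*Z**3.


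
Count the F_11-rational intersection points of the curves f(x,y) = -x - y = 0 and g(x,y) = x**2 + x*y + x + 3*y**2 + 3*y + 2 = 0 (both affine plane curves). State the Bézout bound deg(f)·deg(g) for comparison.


Common zeros: ∅; count = 0; Bézout bound = 2.

deg(f) = 1, deg(g) = 2, so Bézout bound = 2.
Scan x ∈ F_11. For each x, list the y ∈ F_11 with f(x, y) ≡ 0 and those with g(x, y) ≡ 0 (mod 11); the common zeros in that column are the intersection.
  x = 0: f ≡ 0 at y ∈ {0}; g ≡ 0 at y ∈ ∅; common: ∅.
  x = 1: f ≡ 0 at y ∈ {10}; g ≡ 0 at y ∈ {1, 5}; common: ∅.
  x = 2: f ≡ 0 at y ∈ {9}; g ≡ 0 at y ∈ ∅; common: ∅.
  x = 3: f ≡ 0 at y ∈ {8}; g ≡ 0 at y ∈ {10}; common: ∅.
  x = 4: f ≡ 0 at y ∈ {7}; g ≡ 0 at y ∈ {0, 5}; common: ∅.
  x = 5: f ≡ 0 at y ∈ {6}; g ≡ 0 at y ∈ ∅; common: ∅.
  x = 6: f ≡ 0 at y ∈ {5}; g ≡ 0 at y ∈ {0, 8}; common: ∅.
  x = 7: f ≡ 0 at y ∈ {4}; g ≡ 0 at y ∈ {7, 8}; common: ∅.
  x = 8: f ≡ 0 at y ∈ {3}; g ≡ 0 at y ∈ {1, 10}; common: ∅.
  x = 9: f ≡ 0 at y ∈ {2}; g ≡ 0 at y ∈ ∅; common: ∅.
  x = 10: f ≡ 0 at y ∈ {1}; g ≡ 0 at y ∈ ∅; common: ∅.
Collecting: common zeros = ∅, so the count is 0.
Comparison with the Bézout bound: 0 ≤ 2 = deg(f)·deg(g), as expected for curves with no common component (the affine F_11-count falls short of the bound because intersections may lie at infinity, over extension fields, or carry multiplicity).


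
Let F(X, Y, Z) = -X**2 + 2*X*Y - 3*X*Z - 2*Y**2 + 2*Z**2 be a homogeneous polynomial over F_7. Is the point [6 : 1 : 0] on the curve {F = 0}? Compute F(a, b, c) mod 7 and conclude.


F(6,1,0) ≡ 2 (mod 7); P is NOT on the curve.

Evaluate F(6, 1, 0) term-by-term (mod 7).
  -X**2 ↦ -1·36·1·1 = -36
  2*X*Y ↦ 2·6·1·1 = 12
  -3*X*Z ↦ -3·6·1·0 = 0
  -2*Y**2 ↦ -2·1·1·1 = -2
  2*Z**2 ↦ 2·1·1·0 = 0
Sum: F(6, 1, 0) = (-36) + (12) + (0) + (-2) + (0) = -26.
Reducing mod 7: -26 ≡ 2 (mod 7).
Since F(a, b, c) ≡ 2 ≠ 0 (mod 7), P does NOT lie on the curve.


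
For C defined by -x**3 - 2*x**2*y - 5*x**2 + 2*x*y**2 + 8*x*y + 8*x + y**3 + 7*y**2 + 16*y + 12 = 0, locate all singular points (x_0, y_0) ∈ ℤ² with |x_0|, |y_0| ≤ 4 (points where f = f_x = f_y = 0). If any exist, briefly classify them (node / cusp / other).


Singular points: {(0, -2)}; classification: node.

Compute partial derivatives:
  f_x = -3*x**2 - 4*x*y - 10*x + 2*y**2 + 8*y + 8.
  f_y = -2*x**2 + 4*x*y + 8*x + 3*y**2 + 14*y + 16.
Scan x_0 ∈ {−4, ..., 4}. For each x_0, f_y(x_0, y) is a polynomial in y; find its integer roots y ∈ {−4, ..., 4}, then test f_x and f at those candidates.
  x = -4: f_y(-4, y) = 3*y**2 - 2*y - 48; no integer root y with |y| ≤ 4.
  x = -3: f_y(-3, y) = 3*y**2 + 2*y - 26; no integer root y with |y| ≤ 4.
  x = -2: f_y(-2, y) = 3*y**2 + 6*y - 8; no integer root y with |y| ≤ 4.
  x = -1: f_y(-1, y) = 3*y**2 + 10*y + 6; no integer root y with |y| ≤ 4.
  x = 0: f_y(0, y) = 3*y**2 + 14*y + 16; vanishes at y ∈ {-2}. (0, -2): f_x = 0, f = 0 — SINGULAR.
  x = 1: f_y(1, y) = 3*y**2 + 18*y + 22; no integer root y with |y| ≤ 4.
  x = 2: f_y(2, y) = 3*y**2 + 22*y + 24; no integer root y with |y| ≤ 4.
  x = 3: f_y(3, y) = 3*y**2 + 26*y + 22; no integer root y with |y| ≤ 4.
  x = 4: f_y(4, y) = 3*y**2 + 30*y + 16; no integer root y with |y| ≤ 4.
Only singular point on the grid: (0, -2).
Classify: substitute x = 0 + u, y = -2 + v and expand: f = -u**3 - 2*u**2*v - u**2 + 2*u*v**2 + v**3 + v**2.
No constant or linear terms (consistent with a singular point). Quadratic part: -u**2 + v**2. Cubic part: -u**3 - 2*u**2*v + 2*u*v**2 + v**3.
The quadratic part v**2 - u**2 = (v − u)(v + u) splits into two distinct linear factors, so there are two distinct tangent lines y − -2 = ±(x − 0) — this is a node (ordinary double point).
Classification: node.


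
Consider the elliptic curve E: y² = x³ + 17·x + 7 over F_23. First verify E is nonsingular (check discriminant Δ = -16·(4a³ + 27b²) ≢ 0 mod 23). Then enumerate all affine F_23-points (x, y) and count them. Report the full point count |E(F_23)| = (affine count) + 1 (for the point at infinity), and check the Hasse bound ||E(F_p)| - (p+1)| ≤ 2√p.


Affine points = {(1, 5), (1, 18), (2, 7), (2, 16), (3, 4), (3, 19), (4, 1), (4, 22), (6, 7), (6, 16), (7, 3), (7, 20), (10, 2), (10, 21), (15, 7), (15, 16), (18, 2), (18, 21), (19, 6), (19, 17), (22, 9), (22, 14)}; affine count = 22; |E(F_23)| = 23.

Discriminant check: Δ ∝ 4a³ + 27b² = 4·17³ + 27·7² = 4·4913 + 27·49 ≡ 22 (mod 23). Nonzero ⇒ E is nonsingular.
For each x ∈ F_23, compute rhs = x³ + 17·x + 7 mod 23, then count y ∈ F_23 with y² ≡ rhs.
  x = 0: rhs = 7, matching y values: none (0 points).
  x = 1: rhs = 2, matching y values: 5, 18 (2 points).
  x = 2: rhs = 3, matching y values: 7, 16 (2 points).
  x = 3: rhs = 16, matching y values: 4, 19 (2 points).
  x = 4: rhs = 1, matching y values: 1, 22 (2 points).
  x = 5: rhs = 10, matching y values: none (0 points).
  x = 6: rhs = 3, matching y values: 7, 16 (2 points).
  x = 7: rhs = 9, matching y values: 3, 20 (2 points).
  x = 8: rhs = 11, matching y values: none (0 points).
  x = 9: rhs = 15, matching y values: none (0 points).
  x = 10: rhs = 4, matching y values: 2, 21 (2 points).
  x = 11: rhs = 7, matching y values: none (0 points).
  x = 12: rhs = 7, matching y values: none (0 points).
  x = 13: rhs = 10, matching y values: none (0 points).
  x = 14: rhs = 22, matching y values: none (0 points).
  x = 15: rhs = 3, matching y values: 7, 16 (2 points).
  x = 16: rhs = 5, matching y values: none (0 points).
  x = 17: rhs = 11, matching y values: none (0 points).
  x = 18: rhs = 4, matching y values: 2, 21 (2 points).
  x = 19: rhs = 13, matching y values: 6, 17 (2 points).
  x = 20: rhs = 21, matching y values: none (0 points).
  x = 21: rhs = 11, matching y values: none (0 points).
  x = 22: rhs = 12, matching y values: 9, 14 (2 points).
Total affine count: 22.
Full point count |E(F_23)| = 22 + 1 = 23.
Hasse bound: |23 − (23+1)| = |-1| = 1 ≤ 2√23 ≈ 9.5917 ✓.


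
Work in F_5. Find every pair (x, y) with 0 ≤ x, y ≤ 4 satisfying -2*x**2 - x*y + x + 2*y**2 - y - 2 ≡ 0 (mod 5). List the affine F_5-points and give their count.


Affine F_5-points: {(4, 0)}; count = 1.

For each of the 25 pairs (x, y) ∈ F_5², evaluate f(x, y) mod 5. Record the zeros.
  x = 0: [0↦3, 1↦4, 2↦4, 3↦3, 4↦1]  zeros at y ∈ ∅
  x = 1: [0↦2, 1↦2, 2↦1, 3↦4, 4↦1]  zeros at y ∈ ∅
  x = 2: [0↦2, 1↦1, 2↦4, 3↦1, 4↦2]  zeros at y ∈ ∅
  x = 3: [0↦3, 1↦1, 2↦3, 3↦4, 4↦4]  zeros at y ∈ ∅
  x = 4: [0↦0, 1↦2, 2↦3, 3↦3, 4↦2]  zeros at y ∈ {0}
Collecting zeros: affine points = {(4, 0)}.
Total count |C(F_5)_aff| = 1.


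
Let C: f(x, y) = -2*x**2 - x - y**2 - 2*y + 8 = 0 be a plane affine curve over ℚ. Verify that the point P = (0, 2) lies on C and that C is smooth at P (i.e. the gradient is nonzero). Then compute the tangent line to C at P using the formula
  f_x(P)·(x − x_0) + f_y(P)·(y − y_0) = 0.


Tangent line at P: -x - 6*y + 12 = 0.

Step 1: f(0, 2) = 0, so P lies on C.
Step 2: partial derivatives
  f_x(x, y) = -4*x - 1, f_y(x, y) = -2*y - 2.
  f_x(P) = -1, f_y(P) = -6 (gradient nonzero, so P is smooth).
Step 3: tangent line at P: -1·(x − 0) + -6·(y − 2) = 0.
Expanding: -x - 6*y + 12 = 0.


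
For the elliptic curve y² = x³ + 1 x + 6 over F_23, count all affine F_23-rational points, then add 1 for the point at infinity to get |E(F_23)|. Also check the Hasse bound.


Affine points = {(0, 11), (0, 12), (1, 10), (1, 13), (2, 4), (2, 19), (3, 6), (3, 17), (9, 10), (9, 13), (10, 2), (10, 21), (13, 10), (13, 13), (14, 2), (14, 21), (16, 1), (16, 22), (22, 2), (22, 21)}; affine count = 20; |E(F_23)| = 21.

Discriminant check: Δ ∝ 4a³ + 27b² = 4·1³ + 27·6² = 4·1 + 27·36 ≡ 10 (mod 23). Nonzero ⇒ E is nonsingular.
For each x ∈ F_23, compute rhs = x³ + 1·x + 6 mod 23, then count y ∈ F_23 with y² ≡ rhs.
  x = 0: rhs = 6, matching y values: 11, 12 (2 points).
  x = 1: rhs = 8, matching y values: 10, 13 (2 points).
  x = 2: rhs = 16, matching y values: 4, 19 (2 points).
  x = 3: rhs = 13, matching y values: 6, 17 (2 points).
  x = 4: rhs = 5, matching y values: none (0 points).
  x = 5: rhs = 21, matching y values: none (0 points).
  x = 6: rhs = 21, matching y values: none (0 points).
  x = 7: rhs = 11, matching y values: none (0 points).
  x = 8: rhs = 20, matching y values: none (0 points).
  x = 9: rhs = 8, matching y values: 10, 13 (2 points).
  x = 10: rhs = 4, matching y values: 2, 21 (2 points).
  x = 11: rhs = 14, matching y values: none (0 points).
  x = 12: rhs = 21, matching y values: none (0 points).
  x = 13: rhs = 8, matching y values: 10, 13 (2 points).
  x = 14: rhs = 4, matching y values: 2, 21 (2 points).
  x = 15: rhs = 15, matching y values: none (0 points).
  x = 16: rhs = 1, matching y values: 1, 22 (2 points).
  x = 17: rhs = 14, matching y values: none (0 points).
  x = 18: rhs = 14, matching y values: none (0 points).
  x = 19: rhs = 7, matching y values: none (0 points).
  x = 20: rhs = 22, matching y values: none (0 points).
  x = 21: rhs = 19, matching y values: none (0 points).
  x = 22: rhs = 4, matching y values: 2, 21 (2 points).
Total affine count: 20.
Full point count |E(F_23)| = 20 + 1 = 21.
Hasse bound: |21 − (23+1)| = |-3| = 3 ≤ 2√23 ≈ 9.5917 ✓.
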